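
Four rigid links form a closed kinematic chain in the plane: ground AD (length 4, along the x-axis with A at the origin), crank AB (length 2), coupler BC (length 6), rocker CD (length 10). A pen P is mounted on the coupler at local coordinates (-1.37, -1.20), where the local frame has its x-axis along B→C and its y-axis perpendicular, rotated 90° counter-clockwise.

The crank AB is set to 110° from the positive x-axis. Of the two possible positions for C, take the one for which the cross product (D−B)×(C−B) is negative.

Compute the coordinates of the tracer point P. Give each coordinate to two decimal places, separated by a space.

A=(0,0), D=(4.00,0)
B = A + 2.00·(cos110°, sin110°) = (-0.6840, 1.8794)
|BD| = 5.0470
circle(B,6.00) ∩ circle(D,10.00): a=-3.8169, h=4.6294
  candidates: C₊=(-2.5025,7.5972) cross=23.365; C₋=(-5.9503,-0.9958) cross=-23.365
  mode - wants cross < 0 → take C=(-5.9503,-0.9958) (cross=-23.365)
ex = (C−B)/|BC| = (-0.8777,-0.4792); ey = (0.4792,-0.8777)
P = B + -1.37·ex + -1.20·ey = (-0.0566,3.5891)

-0.06 3.59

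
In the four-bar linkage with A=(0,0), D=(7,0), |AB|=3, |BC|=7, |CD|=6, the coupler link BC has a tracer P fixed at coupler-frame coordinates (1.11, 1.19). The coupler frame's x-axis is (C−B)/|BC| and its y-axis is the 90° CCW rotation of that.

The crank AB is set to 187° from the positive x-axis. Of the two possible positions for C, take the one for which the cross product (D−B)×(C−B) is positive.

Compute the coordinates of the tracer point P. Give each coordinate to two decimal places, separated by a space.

-2.85 1.26

A=(0,0), D=(7.00,0)
B = A + 3.00·(cos187°, sin187°) = (-2.9776, -0.3656)
|BD| = 9.9843
circle(B,7.00) ∩ circle(D,6.00): a=5.6432, h=4.1418
  candidates: C₊=(2.5101,3.9800) cross=41.353; C₋=(2.8134,-4.2980) cross=-41.353
  mode + wants cross > 0 → take C=(2.5101,3.9800) (cross=41.353)
ex = (C−B)/|BC| = (0.7840,0.6208); ey = (-0.6208,0.7840)
P = B + 1.11·ex + 1.19·ey = (-2.8462,1.2564)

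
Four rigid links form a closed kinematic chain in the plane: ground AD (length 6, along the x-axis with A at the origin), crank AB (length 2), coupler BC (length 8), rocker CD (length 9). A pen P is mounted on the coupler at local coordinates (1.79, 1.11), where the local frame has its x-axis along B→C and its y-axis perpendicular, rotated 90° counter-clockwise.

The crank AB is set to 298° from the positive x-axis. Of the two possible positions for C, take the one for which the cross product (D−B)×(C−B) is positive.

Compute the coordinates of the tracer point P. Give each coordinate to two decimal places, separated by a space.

-0.50 -0.23

A=(0,0), D=(6.00,0)
B = A + 2.00·(cos298°, sin298°) = (0.9389, -1.7659)
|BD| = 5.3603
circle(B,8.00) ∩ circle(D,9.00): a=1.0944, h=7.9248
  candidates: C₊=(-0.6385,6.0770) cross=42.479; C₋=(4.5830,-8.8878) cross=-42.479
  mode + wants cross > 0 → take C=(-0.6385,6.0770) (cross=42.479)
ex = (C−B)/|BC| = (-0.1972,0.9804); ey = (-0.9804,-0.1972)
P = B + 1.79·ex + 1.11·ey = (-0.5022,-0.2299)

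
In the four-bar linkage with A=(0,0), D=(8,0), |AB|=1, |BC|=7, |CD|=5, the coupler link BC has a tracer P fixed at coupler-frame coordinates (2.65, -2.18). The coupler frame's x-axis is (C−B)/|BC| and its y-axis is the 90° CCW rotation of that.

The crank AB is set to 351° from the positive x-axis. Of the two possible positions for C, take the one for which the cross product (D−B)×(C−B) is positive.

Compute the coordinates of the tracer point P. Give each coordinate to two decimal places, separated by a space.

A=(0,0), D=(8.00,0)
B = A + 1.00·(cos351°, sin351°) = (0.9877, -0.1564)
|BD| = 7.0141
circle(B,7.00) ∩ circle(D,5.00): a=5.2179, h=4.6662
  candidates: C₊=(6.1002,4.6250) cross=32.729; C₋=(6.3083,-4.7051) cross=-32.729
  mode + wants cross > 0 → take C=(6.1002,4.6250) (cross=32.729)
ex = (C−B)/|BC| = (0.7304,0.6831); ey = (-0.6831,0.7304)
P = B + 2.65·ex + -2.18·ey = (4.4122,0.0615)

4.41 0.06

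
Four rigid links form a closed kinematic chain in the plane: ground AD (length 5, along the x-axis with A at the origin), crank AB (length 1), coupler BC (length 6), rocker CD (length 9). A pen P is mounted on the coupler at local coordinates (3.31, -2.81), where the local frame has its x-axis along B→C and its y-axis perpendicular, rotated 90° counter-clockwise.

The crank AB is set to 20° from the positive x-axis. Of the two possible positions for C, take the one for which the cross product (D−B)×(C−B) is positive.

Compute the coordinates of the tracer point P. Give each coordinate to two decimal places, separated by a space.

1.67 4.62

A=(0,0), D=(5.00,0)
B = A + 1.00·(cos20°, sin20°) = (0.9397, 0.3420)
|BD| = 4.0747
circle(B,6.00) ∩ circle(D,9.00): a=-3.4846, h=4.8845
  candidates: C₊=(-2.1226,5.5017) cross=19.903; C₋=(-2.9426,-4.2327) cross=-19.903
  mode + wants cross > 0 → take C=(-2.1226,5.5017) (cross=19.903)
ex = (C−B)/|BC| = (-0.5104,0.8600); ey = (-0.8600,-0.5104)
P = B + 3.31·ex + -2.81·ey = (1.6668,4.6226)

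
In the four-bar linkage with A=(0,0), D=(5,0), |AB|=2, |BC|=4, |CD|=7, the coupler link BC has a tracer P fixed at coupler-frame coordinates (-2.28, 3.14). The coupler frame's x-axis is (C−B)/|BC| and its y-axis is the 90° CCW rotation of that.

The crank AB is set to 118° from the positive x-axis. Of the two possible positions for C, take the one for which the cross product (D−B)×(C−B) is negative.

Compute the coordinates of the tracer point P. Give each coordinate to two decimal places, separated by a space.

A=(0,0), D=(5.00,0)
B = A + 2.00·(cos118°, sin118°) = (-0.9389, 1.7659)
|BD| = 6.1959
circle(B,4.00) ∩ circle(D,7.00): a=0.4349, h=3.9763
  candidates: C₊=(0.6112,5.4533) cross=24.637; C₋=(-1.6553,-2.1694) cross=-24.637
  mode - wants cross < 0 → take C=(-1.6553,-2.1694) (cross=-24.637)
ex = (C−B)/|BC| = (-0.1791,-0.9838); ey = (0.9838,-0.1791)
P = B + -2.28·ex + 3.14·ey = (2.5586,3.4467)

2.56 3.45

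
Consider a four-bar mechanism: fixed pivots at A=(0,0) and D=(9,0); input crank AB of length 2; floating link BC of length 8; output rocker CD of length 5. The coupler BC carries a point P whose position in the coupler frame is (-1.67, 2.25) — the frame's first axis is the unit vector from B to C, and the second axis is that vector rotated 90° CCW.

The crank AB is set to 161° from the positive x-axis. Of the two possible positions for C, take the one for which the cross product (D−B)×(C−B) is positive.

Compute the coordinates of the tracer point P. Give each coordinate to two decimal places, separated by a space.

A=(0,0), D=(9.00,0)
B = A + 2.00·(cos161°, sin161°) = (-1.8910, 0.6511)
|BD| = 10.9105
circle(B,8.00) ∩ circle(D,5.00): a=7.2425, h=3.3979
  candidates: C₊=(5.5414,3.6108) cross=37.073; C₋=(5.1358,-3.1730) cross=-37.073
  mode + wants cross > 0 → take C=(5.5414,3.6108) (cross=37.073)
ex = (C−B)/|BC| = (0.9290,0.3700); ey = (-0.3700,0.9290)
P = B + -1.67·ex + 2.25·ey = (-4.2750,2.1237)

-4.27 2.12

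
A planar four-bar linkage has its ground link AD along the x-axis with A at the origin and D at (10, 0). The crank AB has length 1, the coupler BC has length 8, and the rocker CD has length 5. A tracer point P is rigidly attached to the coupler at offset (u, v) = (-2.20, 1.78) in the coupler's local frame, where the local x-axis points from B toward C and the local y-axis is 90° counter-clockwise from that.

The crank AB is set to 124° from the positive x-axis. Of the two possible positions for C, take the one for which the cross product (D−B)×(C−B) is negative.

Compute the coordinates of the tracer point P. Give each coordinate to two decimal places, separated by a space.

A=(0,0), D=(10.00,0)
B = A + 1.00·(cos124°, sin124°) = (-0.5592, 0.8290)
|BD| = 10.5917
circle(B,8.00) ∩ circle(D,5.00): a=7.1369, h=3.6145
  candidates: C₊=(6.8387,3.8738) cross=38.284; C₋=(6.2729,-3.3330) cross=-38.284
  mode - wants cross < 0 → take C=(6.2729,-3.3330) (cross=-38.284)
ex = (C−B)/|BC| = (0.8540,-0.5203); ey = (0.5203,0.8540)
P = B + -2.20·ex + 1.78·ey = (-1.5120,3.4937)

-1.51 3.49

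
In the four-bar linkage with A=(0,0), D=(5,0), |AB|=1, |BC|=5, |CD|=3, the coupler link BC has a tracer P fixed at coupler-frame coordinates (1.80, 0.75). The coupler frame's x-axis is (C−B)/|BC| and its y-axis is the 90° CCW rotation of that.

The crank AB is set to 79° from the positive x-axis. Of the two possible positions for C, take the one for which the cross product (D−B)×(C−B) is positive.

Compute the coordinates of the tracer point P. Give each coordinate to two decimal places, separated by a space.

A=(0,0), D=(5.00,0)
B = A + 1.00·(cos79°, sin79°) = (0.1908, 0.9816)
|BD| = 4.9084
circle(B,5.00) ∩ circle(D,3.00): a=4.0841, h=2.8845
  candidates: C₊=(4.7692,2.9911) cross=14.158; C₋=(3.6155,-2.6614) cross=-14.158
  mode + wants cross > 0 → take C=(4.7692,2.9911) (cross=14.158)
ex = (C−B)/|BC| = (0.9157,0.4019); ey = (-0.4019,0.9157)
P = B + 1.80·ex + 0.75·ey = (1.5376,2.3918)

1.54 2.39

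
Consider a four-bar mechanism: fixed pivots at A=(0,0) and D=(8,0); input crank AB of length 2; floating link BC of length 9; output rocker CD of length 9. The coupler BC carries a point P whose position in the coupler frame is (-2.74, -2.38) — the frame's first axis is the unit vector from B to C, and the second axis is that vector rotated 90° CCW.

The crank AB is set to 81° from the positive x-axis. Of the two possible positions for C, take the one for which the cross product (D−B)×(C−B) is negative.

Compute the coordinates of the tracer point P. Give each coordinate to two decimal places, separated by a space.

A=(0,0), D=(8.00,0)
B = A + 2.00·(cos81°, sin81°) = (0.3129, 1.9754)
|BD| = 7.9369
circle(B,9.00) ∩ circle(D,9.00): a=3.9684, h=8.0778
  candidates: C₊=(6.1669,8.8113) cross=64.113; C₋=(2.1460,-6.8360) cross=-64.113
  mode - wants cross < 0 → take C=(2.1460,-6.8360) (cross=-64.113)
ex = (C−B)/|BC| = (0.2037,-0.9790); ey = (0.9790,0.2037)
P = B + -2.74·ex + -2.38·ey = (-2.5753,4.1732)

-2.58 4.17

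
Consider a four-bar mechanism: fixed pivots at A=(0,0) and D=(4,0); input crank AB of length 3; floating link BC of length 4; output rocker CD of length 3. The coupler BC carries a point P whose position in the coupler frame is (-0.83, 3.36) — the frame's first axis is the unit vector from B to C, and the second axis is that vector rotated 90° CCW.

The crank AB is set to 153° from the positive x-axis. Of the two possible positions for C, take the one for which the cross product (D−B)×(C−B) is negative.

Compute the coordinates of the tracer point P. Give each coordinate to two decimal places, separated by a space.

-2.12 4.78

A=(0,0), D=(4.00,0)
B = A + 3.00·(cos153°, sin153°) = (-2.6730, 1.3620)
|BD| = 6.8106
circle(B,4.00) ∩ circle(D,3.00): a=3.9192, h=0.7999
  candidates: C₊=(1.3270,1.3620) cross=5.448; C₋=(1.0070,-0.2055) cross=-5.448
  mode - wants cross < 0 → take C=(1.0070,-0.2055) (cross=-5.448)
ex = (C−B)/|BC| = (0.9200,-0.3919); ey = (0.3919,0.9200)
P = B + -0.83·ex + 3.36·ey = (-2.1199,4.7785)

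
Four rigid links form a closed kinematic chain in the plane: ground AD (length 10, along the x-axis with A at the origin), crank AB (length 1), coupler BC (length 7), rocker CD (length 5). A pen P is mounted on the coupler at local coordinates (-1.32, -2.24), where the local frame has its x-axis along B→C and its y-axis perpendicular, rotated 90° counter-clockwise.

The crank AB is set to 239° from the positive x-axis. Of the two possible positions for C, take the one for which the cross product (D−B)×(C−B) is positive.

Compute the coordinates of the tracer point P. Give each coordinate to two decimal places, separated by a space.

A=(0,0), D=(10.00,0)
B = A + 1.00·(cos239°, sin239°) = (-0.5150, -0.8572)
|BD| = 10.5499
circle(B,7.00) ∩ circle(D,5.00): a=6.4124, h=2.8073
  candidates: C₊=(5.6481,2.4619) cross=29.617; C₋=(6.1043,-3.1342) cross=-29.617
  mode + wants cross > 0 → take C=(5.6481,2.4619) (cross=29.617)
ex = (C−B)/|BC| = (0.8804,0.4741); ey = (-0.4741,0.8804)
P = B + -1.32·ex + -2.24·ey = (-0.6151,-3.4552)

-0.62 -3.46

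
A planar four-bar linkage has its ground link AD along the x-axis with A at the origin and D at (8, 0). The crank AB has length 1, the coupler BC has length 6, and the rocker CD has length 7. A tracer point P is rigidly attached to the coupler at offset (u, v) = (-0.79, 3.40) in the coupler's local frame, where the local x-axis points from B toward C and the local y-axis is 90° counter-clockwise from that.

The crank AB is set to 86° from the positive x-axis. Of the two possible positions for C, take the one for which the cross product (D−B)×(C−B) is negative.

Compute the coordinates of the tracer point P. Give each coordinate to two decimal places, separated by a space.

A=(0,0), D=(8.00,0)
B = A + 1.00·(cos86°, sin86°) = (0.0698, 0.9976)
|BD| = 7.9927
circle(B,6.00) ∩ circle(D,7.00): a=3.1831, h=5.0860
  candidates: C₊=(3.8628,5.6465) cross=40.651; C₋=(2.5932,-4.4460) cross=-40.651
  mode - wants cross < 0 → take C=(2.5932,-4.4460) (cross=-40.651)
ex = (C−B)/|BC| = (0.4206,-0.9073); ey = (0.9073,0.4206)
P = B + -0.79·ex + 3.40·ey = (2.8222,3.1443)

2.82 3.14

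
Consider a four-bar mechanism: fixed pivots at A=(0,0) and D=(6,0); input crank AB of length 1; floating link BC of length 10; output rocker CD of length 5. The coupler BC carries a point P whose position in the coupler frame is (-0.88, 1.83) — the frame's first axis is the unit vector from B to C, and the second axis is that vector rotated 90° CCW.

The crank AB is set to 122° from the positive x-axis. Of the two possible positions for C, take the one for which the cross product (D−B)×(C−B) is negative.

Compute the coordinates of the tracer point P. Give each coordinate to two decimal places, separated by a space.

A=(0,0), D=(6.00,0)
B = A + 1.00·(cos122°, sin122°) = (-0.5299, 0.8480)
|BD| = 6.5848
circle(B,10.00) ∩ circle(D,5.00): a=8.9873, h=4.3849
  candidates: C₊=(8.9473,4.0390) cross=28.874; C₋=(7.8179,-4.6578) cross=-28.874
  mode - wants cross < 0 → take C=(7.8179,-4.6578) (cross=-28.874)
ex = (C−B)/|BC| = (0.8348,-0.5506); ey = (0.5506,0.8348)
P = B + -0.88·ex + 1.83·ey = (-0.2569,2.8602)

-0.26 2.86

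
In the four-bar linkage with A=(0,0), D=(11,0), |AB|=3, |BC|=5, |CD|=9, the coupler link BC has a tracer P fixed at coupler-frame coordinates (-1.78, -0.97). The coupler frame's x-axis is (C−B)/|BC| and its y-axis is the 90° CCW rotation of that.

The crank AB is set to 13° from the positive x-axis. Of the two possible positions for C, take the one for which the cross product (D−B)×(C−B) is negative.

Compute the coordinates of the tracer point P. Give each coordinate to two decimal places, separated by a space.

1.89 2.42

A=(0,0), D=(11.00,0)
B = A + 3.00·(cos13°, sin13°) = (2.9231, 0.6749)
|BD| = 8.1050
circle(B,5.00) ∩ circle(D,9.00): a=0.5979, h=4.9641
  candidates: C₊=(3.9322,5.5720) cross=40.234; C₋=(3.1056,-4.3218) cross=-40.234
  mode - wants cross < 0 → take C=(3.1056,-4.3218) (cross=-40.234)
ex = (C−B)/|BC| = (0.0365,-0.9993); ey = (0.9993,0.0365)
P = B + -1.78·ex + -0.97·ey = (1.8888,2.4183)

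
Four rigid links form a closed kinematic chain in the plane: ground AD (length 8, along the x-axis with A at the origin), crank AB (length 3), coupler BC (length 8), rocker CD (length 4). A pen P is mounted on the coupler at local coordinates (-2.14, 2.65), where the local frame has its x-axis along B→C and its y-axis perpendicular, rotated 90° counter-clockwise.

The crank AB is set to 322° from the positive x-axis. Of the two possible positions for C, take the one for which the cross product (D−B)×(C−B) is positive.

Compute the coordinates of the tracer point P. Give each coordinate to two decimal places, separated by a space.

A=(0,0), D=(8.00,0)
B = A + 3.00·(cos322°, sin322°) = (2.3640, -1.8470)
|BD| = 5.9309
circle(B,8.00) ∩ circle(D,4.00): a=7.0121, h=3.8511
  candidates: C₊=(7.8281,3.9963) cross=22.841; C₋=(10.2267,-3.3229) cross=-22.841
  mode + wants cross > 0 → take C=(7.8281,3.9963) (cross=22.841)
ex = (C−B)/|BC| = (0.6830,0.7304); ey = (-0.7304,0.6830)
P = B + -2.14·ex + 2.65·ey = (-1.0332,-1.6001)

-1.03 -1.60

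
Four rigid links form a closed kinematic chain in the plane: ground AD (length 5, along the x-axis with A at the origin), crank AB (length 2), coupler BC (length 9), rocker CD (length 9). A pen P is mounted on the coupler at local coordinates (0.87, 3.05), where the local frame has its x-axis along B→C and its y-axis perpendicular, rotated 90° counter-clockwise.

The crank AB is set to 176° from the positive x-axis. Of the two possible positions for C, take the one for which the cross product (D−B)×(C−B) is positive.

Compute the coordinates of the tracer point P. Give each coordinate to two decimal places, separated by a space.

-4.43 2.18

A=(0,0), D=(5.00,0)
B = A + 2.00·(cos176°, sin176°) = (-1.9951, 0.1395)
|BD| = 6.9965
circle(B,9.00) ∩ circle(D,9.00): a=3.4983, h=8.2923
  candidates: C₊=(1.6678,8.3604) cross=58.017; C₋=(1.3371,-8.2209) cross=-58.017
  mode + wants cross > 0 → take C=(1.6678,8.3604) (cross=58.017)
ex = (C−B)/|BC| = (0.4070,0.9134); ey = (-0.9134,0.4070)
P = B + 0.87·ex + 3.05·ey = (-4.4270,2.1755)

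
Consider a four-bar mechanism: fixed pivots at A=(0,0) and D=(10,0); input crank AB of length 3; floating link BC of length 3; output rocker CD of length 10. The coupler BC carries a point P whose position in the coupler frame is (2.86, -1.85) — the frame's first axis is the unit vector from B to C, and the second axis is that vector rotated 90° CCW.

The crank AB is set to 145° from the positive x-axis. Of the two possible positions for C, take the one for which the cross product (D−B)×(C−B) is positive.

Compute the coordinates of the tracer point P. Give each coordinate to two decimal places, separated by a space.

0.85 0.92

A=(0,0), D=(10.00,0)
B = A + 3.00·(cos145°, sin145°) = (-2.4575, 1.7207)
|BD| = 12.5757
circle(B,3.00) ∩ circle(D,10.00): a=2.6698, h=1.3683
  candidates: C₊=(0.3744,2.7108) cross=17.207; C₋=(0.0000,0.0000) cross=-17.207
  mode + wants cross > 0 → take C=(0.3744,2.7108) (cross=17.207)
ex = (C−B)/|BC| = (0.9440,0.3300); ey = (-0.3300,0.9440)
P = B + 2.86·ex + -1.85·ey = (0.8529,0.9183)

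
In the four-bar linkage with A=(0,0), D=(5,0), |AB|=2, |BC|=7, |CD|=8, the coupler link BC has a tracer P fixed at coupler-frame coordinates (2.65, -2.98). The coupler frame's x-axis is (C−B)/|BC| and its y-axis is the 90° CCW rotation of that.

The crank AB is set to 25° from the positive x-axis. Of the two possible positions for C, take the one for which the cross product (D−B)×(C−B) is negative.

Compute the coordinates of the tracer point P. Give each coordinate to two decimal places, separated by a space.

-1.89 -0.63

A=(0,0), D=(5.00,0)
B = A + 2.00·(cos25°, sin25°) = (1.8126, 0.8452)
|BD| = 3.2976
circle(B,7.00) ∩ circle(D,8.00): a=-0.6256, h=6.9720
  candidates: C₊=(2.9950,7.7447) cross=22.990; C₋=(-0.5792,-5.7335) cross=-22.990
  mode - wants cross < 0 → take C=(-0.5792,-5.7335) (cross=-22.990)
ex = (C−B)/|BC| = (-0.3417,-0.9398); ey = (0.9398,-0.3417)
P = B + 2.65·ex + -2.98·ey = (-1.8935,-0.6270)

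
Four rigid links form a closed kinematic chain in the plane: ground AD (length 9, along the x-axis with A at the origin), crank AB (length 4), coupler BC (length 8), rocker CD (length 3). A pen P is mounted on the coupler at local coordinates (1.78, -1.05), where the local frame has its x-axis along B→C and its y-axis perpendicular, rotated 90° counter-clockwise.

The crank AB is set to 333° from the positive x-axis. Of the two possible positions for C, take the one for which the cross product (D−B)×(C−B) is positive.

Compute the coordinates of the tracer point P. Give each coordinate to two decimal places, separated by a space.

A=(0,0), D=(9.00,0)
B = A + 4.00·(cos333°, sin333°) = (3.5640, -1.8160)
|BD| = 5.7313
circle(B,8.00) ∩ circle(D,3.00): a=7.6639, h=2.2946
  candidates: C₊=(10.1060,2.7887) cross=13.151; C₋=(11.5601,-1.5640) cross=-13.151
  mode + wants cross > 0 → take C=(10.1060,2.7887) (cross=13.151)
ex = (C−B)/|BC| = (0.8177,0.5756); ey = (-0.5756,0.8177)
P = B + 1.78·ex + -1.05·ey = (5.6240,-1.6501)

5.62 -1.65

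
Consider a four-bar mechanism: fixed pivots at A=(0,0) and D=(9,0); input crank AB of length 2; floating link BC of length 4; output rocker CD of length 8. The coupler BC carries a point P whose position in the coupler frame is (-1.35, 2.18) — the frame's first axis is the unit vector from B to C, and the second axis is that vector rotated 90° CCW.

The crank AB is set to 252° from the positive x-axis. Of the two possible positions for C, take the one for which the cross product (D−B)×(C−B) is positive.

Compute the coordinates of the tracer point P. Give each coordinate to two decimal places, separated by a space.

A=(0,0), D=(9.00,0)
B = A + 2.00·(cos252°, sin252°) = (-0.6180, -1.9021)
|BD| = 9.8043
circle(B,4.00) ∩ circle(D,8.00): a=2.4543, h=3.1586
  candidates: C₊=(1.1768,1.6726) cross=30.968; C₋=(2.4024,-4.5245) cross=-30.968
  mode + wants cross > 0 → take C=(1.1768,1.6726) (cross=30.968)
ex = (C−B)/|BC| = (0.4487,0.8937); ey = (-0.8937,0.4487)
P = B + -1.35·ex + 2.18·ey = (-3.1720,-2.1304)

-3.17 -2.13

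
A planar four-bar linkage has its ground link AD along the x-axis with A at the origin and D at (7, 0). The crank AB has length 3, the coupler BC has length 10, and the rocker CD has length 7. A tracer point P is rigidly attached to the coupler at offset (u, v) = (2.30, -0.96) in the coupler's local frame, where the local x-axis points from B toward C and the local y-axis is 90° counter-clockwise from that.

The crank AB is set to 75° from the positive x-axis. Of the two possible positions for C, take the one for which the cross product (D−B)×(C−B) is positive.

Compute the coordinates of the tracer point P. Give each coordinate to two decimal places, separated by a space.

A=(0,0), D=(7.00,0)
B = A + 3.00·(cos75°, sin75°) = (0.7765, 2.8978)
|BD| = 6.8651
circle(B,10.00) ∩ circle(D,7.00): a=7.1470, h=6.9943
  candidates: C₊=(10.2079,6.2217) cross=48.017; C₋=(4.3032,-6.4597) cross=-48.017
  mode + wants cross > 0 → take C=(10.2079,6.2217) (cross=48.017)
ex = (C−B)/|BC| = (0.9431,0.3324); ey = (-0.3324,0.9431)
P = B + 2.30·ex + -0.96·ey = (3.2648,2.7569)

3.26 2.76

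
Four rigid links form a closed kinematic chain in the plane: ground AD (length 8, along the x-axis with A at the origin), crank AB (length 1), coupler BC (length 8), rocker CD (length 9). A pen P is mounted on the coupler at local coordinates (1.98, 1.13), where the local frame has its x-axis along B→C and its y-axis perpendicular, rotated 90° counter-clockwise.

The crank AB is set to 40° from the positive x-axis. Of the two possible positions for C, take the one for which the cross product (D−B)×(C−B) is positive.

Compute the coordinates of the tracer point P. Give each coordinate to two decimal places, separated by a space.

A=(0,0), D=(8.00,0)
B = A + 1.00·(cos40°, sin40°) = (0.7660, 0.6428)
|BD| = 7.2625
circle(B,8.00) ∩ circle(D,9.00): a=2.4608, h=7.6121
  candidates: C₊=(3.8909,8.0072) cross=55.283; C₋=(2.5435,-7.1573) cross=-55.283
  mode + wants cross > 0 → take C=(3.8909,8.0072) (cross=55.283)
ex = (C−B)/|BC| = (0.3906,0.9206); ey = (-0.9206,0.3906)
P = B + 1.98·ex + 1.13·ey = (0.4992,2.9069)

0.50 2.91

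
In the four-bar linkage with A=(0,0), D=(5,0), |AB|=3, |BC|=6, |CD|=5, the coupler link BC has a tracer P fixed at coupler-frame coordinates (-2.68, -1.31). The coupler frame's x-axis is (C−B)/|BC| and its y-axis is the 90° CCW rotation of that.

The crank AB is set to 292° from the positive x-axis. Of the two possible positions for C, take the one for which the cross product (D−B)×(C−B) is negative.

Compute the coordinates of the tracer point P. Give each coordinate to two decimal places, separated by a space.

-1.83 -3.19

A=(0,0), D=(5.00,0)
B = A + 3.00·(cos292°, sin292°) = (1.1238, -2.7816)
|BD| = 4.7709
circle(B,6.00) ∩ circle(D,5.00): a=3.5383, h=4.8457
  candidates: C₊=(1.1734,3.2182) cross=23.118; C₋=(6.8237,-4.6556) cross=-23.118
  mode - wants cross < 0 → take C=(6.8237,-4.6556) (cross=-23.118)
ex = (C−B)/|BC| = (0.9500,-0.3123); ey = (0.3123,0.9500)
P = B + -2.68·ex + -1.31·ey = (-1.8313,-3.1890)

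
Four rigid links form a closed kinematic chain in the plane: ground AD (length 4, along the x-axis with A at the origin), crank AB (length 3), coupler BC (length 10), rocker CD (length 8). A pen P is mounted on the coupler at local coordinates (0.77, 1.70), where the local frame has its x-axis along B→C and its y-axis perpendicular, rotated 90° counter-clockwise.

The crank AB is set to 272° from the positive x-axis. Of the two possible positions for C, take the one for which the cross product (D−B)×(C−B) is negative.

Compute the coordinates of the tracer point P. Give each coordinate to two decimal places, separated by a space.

1.28 -1.55

A=(0,0), D=(4.00,0)
B = A + 3.00·(cos272°, sin272°) = (0.1047, -2.9982)
|BD| = 4.9155
circle(B,10.00) ∩ circle(D,8.00): a=6.1196, h=7.9089
  candidates: C₊=(0.1303,7.0018) cross=38.876; C₋=(9.7781,-5.5329) cross=-38.876
  mode - wants cross < 0 → take C=(9.7781,-5.5329) (cross=-38.876)
ex = (C−B)/|BC| = (0.9673,-0.2535); ey = (0.2535,0.9673)
P = B + 0.77·ex + 1.70·ey = (1.2805,-1.5489)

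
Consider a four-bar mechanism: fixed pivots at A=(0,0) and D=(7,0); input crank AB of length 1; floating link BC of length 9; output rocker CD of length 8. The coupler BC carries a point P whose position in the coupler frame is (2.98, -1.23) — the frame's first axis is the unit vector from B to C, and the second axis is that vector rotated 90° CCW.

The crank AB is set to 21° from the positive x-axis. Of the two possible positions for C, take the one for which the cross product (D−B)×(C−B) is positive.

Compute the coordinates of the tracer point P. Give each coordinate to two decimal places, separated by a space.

A=(0,0), D=(7.00,0)
B = A + 1.00·(cos21°, sin21°) = (0.9336, 0.3584)
|BD| = 6.0770
circle(B,9.00) ∩ circle(D,8.00): a=4.4372, h=7.8301
  candidates: C₊=(5.8248,7.9132) cross=47.584; C₋=(4.9013,-7.7198) cross=-47.584
  mode + wants cross > 0 → take C=(5.8248,7.9132) (cross=47.584)
ex = (C−B)/|BC| = (0.5435,0.8394); ey = (-0.8394,0.5435)
P = B + 2.98·ex + -1.23·ey = (3.5856,2.1914)

3.59 2.19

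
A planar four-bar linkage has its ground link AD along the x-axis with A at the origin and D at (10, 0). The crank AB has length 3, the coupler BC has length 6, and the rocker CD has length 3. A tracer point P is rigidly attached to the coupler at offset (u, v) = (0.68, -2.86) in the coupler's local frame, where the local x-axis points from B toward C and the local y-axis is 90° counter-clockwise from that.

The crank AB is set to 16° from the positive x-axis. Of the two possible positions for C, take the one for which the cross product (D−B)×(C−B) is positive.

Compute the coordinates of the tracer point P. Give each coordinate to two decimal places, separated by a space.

4.40 -1.69

A=(0,0), D=(10.00,0)
B = A + 3.00·(cos16°, sin16°) = (2.8838, 0.8269)
|BD| = 7.1641
circle(B,6.00) ∩ circle(D,3.00): a=5.4664, h=2.4735
  candidates: C₊=(8.5992,2.6529) cross=17.720; C₋=(8.0282,-2.2610) cross=-17.720
  mode + wants cross > 0 → take C=(8.5992,2.6529) (cross=17.720)
ex = (C−B)/|BC| = (0.9526,0.3043); ey = (-0.3043,0.9526)
P = B + 0.68·ex + -2.86·ey = (4.4019,-1.6905)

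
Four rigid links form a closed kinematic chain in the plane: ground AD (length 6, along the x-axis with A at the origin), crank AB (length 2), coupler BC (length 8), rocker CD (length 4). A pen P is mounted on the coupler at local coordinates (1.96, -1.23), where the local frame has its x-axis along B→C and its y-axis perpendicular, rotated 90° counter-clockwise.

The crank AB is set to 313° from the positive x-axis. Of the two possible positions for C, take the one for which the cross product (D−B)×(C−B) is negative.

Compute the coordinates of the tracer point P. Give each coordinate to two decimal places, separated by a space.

3.20 -2.87

A=(0,0), D=(6.00,0)
B = A + 2.00·(cos313°, sin313°) = (1.3640, -1.4627)
|BD| = 4.8613
circle(B,8.00) ∩ circle(D,4.00): a=7.3676, h=3.1174
  candidates: C₊=(7.4522,3.7271) cross=15.155; C₋=(9.3282,-2.2188) cross=-15.155
  mode - wants cross < 0 → take C=(9.3282,-2.2188) (cross=-15.155)
ex = (C−B)/|BC| = (0.9955,-0.0945); ey = (0.0945,0.9955)
P = B + 1.96·ex + -1.23·ey = (3.1990,-2.8725)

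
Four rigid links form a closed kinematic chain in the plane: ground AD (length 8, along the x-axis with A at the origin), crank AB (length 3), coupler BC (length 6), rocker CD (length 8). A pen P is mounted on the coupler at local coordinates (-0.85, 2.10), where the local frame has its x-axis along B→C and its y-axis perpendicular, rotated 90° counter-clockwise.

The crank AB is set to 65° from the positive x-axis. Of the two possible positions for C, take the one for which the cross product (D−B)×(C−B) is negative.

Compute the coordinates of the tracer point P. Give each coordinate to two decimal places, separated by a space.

A=(0,0), D=(8.00,0)
B = A + 3.00·(cos65°, sin65°) = (1.2679, 2.7189)
|BD| = 7.2605
circle(B,6.00) ∩ circle(D,8.00): a=1.7020, h=5.7535
  candidates: C₊=(5.0006,7.4164) cross=41.773; C₋=(0.6914,-3.2533) cross=-41.773
  mode - wants cross < 0 → take C=(0.6914,-3.2533) (cross=-41.773)
ex = (C−B)/|BC| = (-0.0961,-0.9954); ey = (0.9954,-0.0961)
P = B + -0.85·ex + 2.10·ey = (3.4398,3.3632)

3.44 3.36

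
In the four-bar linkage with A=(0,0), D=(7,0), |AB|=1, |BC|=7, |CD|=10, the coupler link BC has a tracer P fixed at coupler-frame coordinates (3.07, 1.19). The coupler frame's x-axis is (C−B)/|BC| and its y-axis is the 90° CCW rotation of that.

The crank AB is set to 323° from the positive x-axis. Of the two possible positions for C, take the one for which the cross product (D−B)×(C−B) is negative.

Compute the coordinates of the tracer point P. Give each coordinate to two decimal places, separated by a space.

A=(0,0), D=(7.00,0)
B = A + 1.00·(cos323°, sin323°) = (0.7986, -0.6018)
|BD| = 6.2305
circle(B,7.00) ∩ circle(D,10.00): a=-0.9775, h=6.9314
  candidates: C₊=(-0.8438,6.2028) cross=43.186; C₋=(0.4952,-7.5952) cross=-43.186
  mode - wants cross < 0 → take C=(0.4952,-7.5952) (cross=-43.186)
ex = (C−B)/|BC| = (-0.0433,-0.9991); ey = (0.9991,-0.0433)
P = B + 3.07·ex + 1.19·ey = (1.8544,-3.7205)

1.85 -3.72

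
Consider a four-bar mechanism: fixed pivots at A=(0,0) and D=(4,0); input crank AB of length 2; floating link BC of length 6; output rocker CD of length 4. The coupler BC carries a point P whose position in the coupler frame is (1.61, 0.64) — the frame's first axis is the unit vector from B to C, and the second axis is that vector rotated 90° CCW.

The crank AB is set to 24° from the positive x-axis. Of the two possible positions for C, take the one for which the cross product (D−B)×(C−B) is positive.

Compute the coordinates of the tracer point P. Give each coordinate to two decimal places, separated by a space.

3.39 1.56

A=(0,0), D=(4.00,0)
B = A + 2.00·(cos24°, sin24°) = (1.8271, 0.8135)
|BD| = 2.3202
circle(B,6.00) ∩ circle(D,4.00): a=5.4701, h=2.4654
  candidates: C₊=(7.8143,1.2045) cross=5.720; C₋=(6.0856,-3.4133) cross=-5.720
  mode + wants cross > 0 → take C=(7.8143,1.2045) (cross=5.720)
ex = (C−B)/|BC| = (0.9979,0.0652); ey = (-0.0652,0.9979)
P = B + 1.61·ex + 0.64·ey = (3.3920,1.5570)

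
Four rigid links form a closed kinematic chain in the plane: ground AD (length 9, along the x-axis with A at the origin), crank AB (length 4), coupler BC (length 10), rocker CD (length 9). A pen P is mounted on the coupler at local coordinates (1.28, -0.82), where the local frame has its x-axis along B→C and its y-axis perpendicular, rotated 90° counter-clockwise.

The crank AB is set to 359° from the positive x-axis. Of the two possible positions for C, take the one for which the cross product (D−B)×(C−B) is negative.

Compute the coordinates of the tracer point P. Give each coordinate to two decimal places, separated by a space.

A=(0,0), D=(9.00,0)
B = A + 4.00·(cos359°, sin359°) = (3.9994, -0.0698)
|BD| = 5.0011
circle(B,10.00) ∩ circle(D,9.00): a=4.4001, h=8.9799
  candidates: C₊=(8.2737,8.9706) cross=44.909; C₋=(8.5244,-8.9874) cross=-44.909
  mode - wants cross < 0 → take C=(8.5244,-8.9874) (cross=-44.909)
ex = (C−B)/|BC| = (0.4525,-0.8918); ey = (0.8918,0.4525)
P = B + 1.28·ex + -0.82·ey = (3.8474,-1.5823)

3.85 -1.58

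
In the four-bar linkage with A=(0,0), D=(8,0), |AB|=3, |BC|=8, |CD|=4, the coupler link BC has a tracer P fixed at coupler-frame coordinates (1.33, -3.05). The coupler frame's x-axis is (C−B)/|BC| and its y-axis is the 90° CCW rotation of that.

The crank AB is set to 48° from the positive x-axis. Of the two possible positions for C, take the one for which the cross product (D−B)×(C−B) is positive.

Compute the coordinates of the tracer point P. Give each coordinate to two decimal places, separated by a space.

A=(0,0), D=(8.00,0)
B = A + 3.00·(cos48°, sin48°) = (2.0074, 2.2294)
|BD| = 6.3939
circle(B,8.00) ∩ circle(D,4.00): a=6.9505, h=3.9611
  candidates: C₊=(9.9029,3.5184) cross=25.327; C₋=(7.1406,-3.9066) cross=-25.327
  mode + wants cross > 0 → take C=(9.9029,3.5184) (cross=25.327)
ex = (C−B)/|BC| = (0.9869,0.1611); ey = (-0.1611,0.9869)
P = B + 1.33·ex + -3.05·ey = (3.8114,-0.5664)

3.81 -0.57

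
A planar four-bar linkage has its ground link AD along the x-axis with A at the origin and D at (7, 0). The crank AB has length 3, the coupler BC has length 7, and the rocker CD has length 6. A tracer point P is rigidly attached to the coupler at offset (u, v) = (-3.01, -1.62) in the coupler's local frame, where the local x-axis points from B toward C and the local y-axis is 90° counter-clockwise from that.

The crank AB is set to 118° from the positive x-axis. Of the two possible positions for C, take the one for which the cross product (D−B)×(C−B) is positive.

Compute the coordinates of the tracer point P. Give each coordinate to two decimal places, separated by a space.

-3.44 -0.10

A=(0,0), D=(7.00,0)
B = A + 3.00·(cos118°, sin118°) = (-1.4084, 2.6488)
|BD| = 8.8158
circle(B,7.00) ∩ circle(D,6.00): a=5.1452, h=4.7463
  candidates: C₊=(4.9251,5.6298) cross=41.842; C₋=(2.0729,-3.4241) cross=-41.842
  mode + wants cross > 0 → take C=(4.9251,5.6298) (cross=41.842)
ex = (C−B)/|BC| = (0.9048,0.4259); ey = (-0.4259,0.9048)
P = B + -3.01·ex + -1.62·ey = (-3.4420,-0.0987)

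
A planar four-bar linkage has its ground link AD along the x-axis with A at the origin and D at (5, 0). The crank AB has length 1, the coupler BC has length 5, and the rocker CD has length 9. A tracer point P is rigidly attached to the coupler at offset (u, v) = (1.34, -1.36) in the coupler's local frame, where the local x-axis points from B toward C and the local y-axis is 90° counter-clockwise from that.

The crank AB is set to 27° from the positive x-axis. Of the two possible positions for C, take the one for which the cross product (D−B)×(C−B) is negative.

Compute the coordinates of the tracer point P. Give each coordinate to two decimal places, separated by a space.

-0.73 1.47

A=(0,0), D=(5.00,0)
B = A + 1.00·(cos27°, sin27°) = (0.8910, 0.4540)
|BD| = 4.1340
circle(B,5.00) ∩ circle(D,9.00): a=-4.7061, h=1.6890
  candidates: C₊=(-3.6012,2.6495) cross=6.982; C₋=(-3.9721,-0.7079) cross=-6.982
  mode - wants cross < 0 → take C=(-3.9721,-0.7079) (cross=-6.982)
ex = (C−B)/|BC| = (-0.9726,-0.2324); ey = (0.2324,-0.9726)
P = B + 1.34·ex + -1.36·ey = (-0.7284,1.4654)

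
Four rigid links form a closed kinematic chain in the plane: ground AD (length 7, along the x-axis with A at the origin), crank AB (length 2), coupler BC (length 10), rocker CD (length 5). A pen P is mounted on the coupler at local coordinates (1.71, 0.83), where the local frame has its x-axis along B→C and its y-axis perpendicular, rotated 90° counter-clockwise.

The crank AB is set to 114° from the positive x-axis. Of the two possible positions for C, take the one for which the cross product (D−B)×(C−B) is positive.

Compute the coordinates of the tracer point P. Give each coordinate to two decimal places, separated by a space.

0.59 3.11

A=(0,0), D=(7.00,0)
B = A + 2.00·(cos114°, sin114°) = (-0.8135, 1.8271)
|BD| = 8.0243
circle(B,10.00) ∩ circle(D,5.00): a=8.6855, h=4.9561
  candidates: C₊=(8.7723,4.6753) cross=39.769; C₋=(6.5154,-4.9765) cross=-39.769
  mode + wants cross > 0 → take C=(8.7723,4.6753) (cross=39.769)
ex = (C−B)/|BC| = (0.9586,0.2848); ey = (-0.2848,0.9586)
P = B + 1.71·ex + 0.83·ey = (0.5893,3.1098)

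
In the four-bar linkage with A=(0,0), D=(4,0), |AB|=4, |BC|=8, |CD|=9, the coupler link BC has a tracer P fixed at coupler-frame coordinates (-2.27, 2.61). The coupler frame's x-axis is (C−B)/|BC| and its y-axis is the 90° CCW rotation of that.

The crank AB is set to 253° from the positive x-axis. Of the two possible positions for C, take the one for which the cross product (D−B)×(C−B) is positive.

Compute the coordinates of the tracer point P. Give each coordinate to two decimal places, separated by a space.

-2.70 -6.93

A=(0,0), D=(4.00,0)
B = A + 4.00·(cos253°, sin253°) = (-1.1695, -3.8252)
|BD| = 6.4309
circle(B,8.00) ∩ circle(D,9.00): a=1.8937, h=7.7726
  candidates: C₊=(-4.2706,3.5493) cross=49.985; C₋=(4.9761,-8.9469) cross=-49.985
  mode + wants cross > 0 → take C=(-4.2706,3.5493) (cross=49.985)
ex = (C−B)/|BC| = (-0.3876,0.9218); ey = (-0.9218,-0.3876)
P = B + -2.27·ex + 2.61·ey = (-2.6955,-6.9295)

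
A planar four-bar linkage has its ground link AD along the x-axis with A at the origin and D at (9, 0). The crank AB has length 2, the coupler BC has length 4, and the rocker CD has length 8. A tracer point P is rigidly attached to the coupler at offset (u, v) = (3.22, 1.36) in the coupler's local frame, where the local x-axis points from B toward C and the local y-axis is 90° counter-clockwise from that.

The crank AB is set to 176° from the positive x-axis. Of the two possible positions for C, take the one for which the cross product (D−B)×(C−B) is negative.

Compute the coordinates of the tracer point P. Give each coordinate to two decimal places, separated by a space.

A=(0,0), D=(9.00,0)
B = A + 2.00·(cos176°, sin176°) = (-1.9951, 0.1395)
|BD| = 10.9960
circle(B,4.00) ∩ circle(D,8.00): a=3.3154, h=2.2379
  candidates: C₊=(1.3484,2.3352) cross=24.608; C₋=(1.2916,-2.1403) cross=-24.608
  mode - wants cross < 0 → take C=(1.2916,-2.1403) (cross=-24.608)
ex = (C−B)/|BC| = (0.8217,-0.5699); ey = (0.5699,0.8217)
P = B + 3.22·ex + 1.36·ey = (1.4258,-0.5782)

1.43 -0.58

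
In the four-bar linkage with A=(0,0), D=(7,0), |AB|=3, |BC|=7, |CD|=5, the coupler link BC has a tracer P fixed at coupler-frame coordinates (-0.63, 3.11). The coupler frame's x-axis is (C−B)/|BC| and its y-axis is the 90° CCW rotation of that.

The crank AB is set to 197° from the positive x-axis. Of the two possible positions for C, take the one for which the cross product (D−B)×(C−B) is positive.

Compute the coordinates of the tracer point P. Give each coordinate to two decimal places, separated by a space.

A=(0,0), D=(7.00,0)
B = A + 3.00·(cos197°, sin197°) = (-2.8689, -0.8771)
|BD| = 9.9078
circle(B,7.00) ∩ circle(D,5.00): a=6.1651, h=3.3154
  candidates: C₊=(2.9784,2.9710) cross=32.848; C₋=(3.5655,-3.6337) cross=-32.848
  mode + wants cross > 0 → take C=(2.9784,2.9710) (cross=32.848)
ex = (C−B)/|BC| = (0.8353,0.5497); ey = (-0.5497,0.8353)
P = B + -0.63·ex + 3.11·ey = (-5.1049,1.3744)

-5.10 1.37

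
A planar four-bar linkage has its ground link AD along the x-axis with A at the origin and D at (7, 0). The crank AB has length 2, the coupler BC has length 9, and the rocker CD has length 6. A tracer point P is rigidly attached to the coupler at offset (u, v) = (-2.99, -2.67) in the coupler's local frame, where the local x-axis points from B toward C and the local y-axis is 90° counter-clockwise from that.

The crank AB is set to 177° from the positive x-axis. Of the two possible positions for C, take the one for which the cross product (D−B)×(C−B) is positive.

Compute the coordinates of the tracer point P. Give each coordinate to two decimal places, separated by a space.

A=(0,0), D=(7.00,0)
B = A + 2.00·(cos177°, sin177°) = (-1.9973, 0.1047)
|BD| = 8.9979
circle(B,9.00) ∩ circle(D,6.00): a=6.9995, h=5.6574
  candidates: C₊=(5.0676,5.6803) cross=50.905; C₋=(4.9360,-5.6338) cross=-50.905
  mode + wants cross > 0 → take C=(5.0676,5.6803) (cross=50.905)
ex = (C−B)/|BC| = (0.7850,0.6195); ey = (-0.6195,0.7850)
P = B + -2.99·ex + -2.67·ey = (-2.6903,-3.8436)

-2.69 -3.84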